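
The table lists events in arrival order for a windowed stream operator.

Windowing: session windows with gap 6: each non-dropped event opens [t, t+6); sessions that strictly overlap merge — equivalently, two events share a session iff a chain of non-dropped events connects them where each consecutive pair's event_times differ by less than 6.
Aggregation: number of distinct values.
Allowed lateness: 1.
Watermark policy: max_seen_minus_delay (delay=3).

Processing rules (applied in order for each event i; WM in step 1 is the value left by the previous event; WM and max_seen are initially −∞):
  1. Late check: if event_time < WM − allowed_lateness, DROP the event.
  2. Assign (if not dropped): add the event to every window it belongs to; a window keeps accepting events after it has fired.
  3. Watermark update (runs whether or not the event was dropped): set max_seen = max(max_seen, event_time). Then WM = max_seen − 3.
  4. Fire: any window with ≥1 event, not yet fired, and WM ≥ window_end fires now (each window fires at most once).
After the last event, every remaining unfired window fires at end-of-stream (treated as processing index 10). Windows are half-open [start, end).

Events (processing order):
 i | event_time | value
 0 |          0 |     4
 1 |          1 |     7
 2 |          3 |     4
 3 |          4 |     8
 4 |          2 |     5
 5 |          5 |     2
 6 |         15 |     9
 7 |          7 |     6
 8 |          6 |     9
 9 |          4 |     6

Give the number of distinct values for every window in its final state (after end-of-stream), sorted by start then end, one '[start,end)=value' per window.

i=0 t=0 v=4: → [0,6); WM=-3
i=1 t=1 v=7: → [0,7); WM=-2
i=2 t=3 v=4: → [0,9); WM=0
i=3 t=4 v=8: → [0,10); WM=1
i=4 t=2 v=5: → [0,10); WM=1
i=5 t=5 v=2: → [0,11); WM=2
i=6 t=15 v=9: → [15,21); WM=12
i=7 t=7 v=6: DROP (t<12-1); WM=12
i=8 t=6 v=9: DROP (t<12-1); WM=12
i=9 t=4 v=6: DROP (t<12-1); WM=12

[0,11)=5 [15,21)=1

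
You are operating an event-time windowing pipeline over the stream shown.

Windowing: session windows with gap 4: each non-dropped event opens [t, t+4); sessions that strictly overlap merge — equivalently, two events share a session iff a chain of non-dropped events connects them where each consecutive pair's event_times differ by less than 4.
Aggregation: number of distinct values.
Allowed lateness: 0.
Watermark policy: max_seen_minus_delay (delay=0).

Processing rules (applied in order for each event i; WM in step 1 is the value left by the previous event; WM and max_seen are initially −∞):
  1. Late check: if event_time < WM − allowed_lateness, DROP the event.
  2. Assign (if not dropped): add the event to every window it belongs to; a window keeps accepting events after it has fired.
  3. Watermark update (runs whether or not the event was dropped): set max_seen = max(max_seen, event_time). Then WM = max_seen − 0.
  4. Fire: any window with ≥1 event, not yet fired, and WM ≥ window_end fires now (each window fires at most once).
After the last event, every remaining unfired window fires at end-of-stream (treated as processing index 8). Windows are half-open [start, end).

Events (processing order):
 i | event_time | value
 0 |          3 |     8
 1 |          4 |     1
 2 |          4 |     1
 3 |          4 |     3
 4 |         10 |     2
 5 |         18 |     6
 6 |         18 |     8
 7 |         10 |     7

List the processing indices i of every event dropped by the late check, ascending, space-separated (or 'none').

i=0 t=3 v=8: → [3,7); WM=3
i=1 t=4 v=1: → [3,8); WM=4
i=2 t=4 v=1: → [3,8); WM=4
i=3 t=4 v=3: → [3,8); WM=4
i=4 t=10 v=2: → [10,14); WM=10
i=5 t=18 v=6: → [18,22); WM=18
i=6 t=18 v=8: → [18,22); WM=18
i=7 t=10 v=7: DROP (t<18-0); WM=18

7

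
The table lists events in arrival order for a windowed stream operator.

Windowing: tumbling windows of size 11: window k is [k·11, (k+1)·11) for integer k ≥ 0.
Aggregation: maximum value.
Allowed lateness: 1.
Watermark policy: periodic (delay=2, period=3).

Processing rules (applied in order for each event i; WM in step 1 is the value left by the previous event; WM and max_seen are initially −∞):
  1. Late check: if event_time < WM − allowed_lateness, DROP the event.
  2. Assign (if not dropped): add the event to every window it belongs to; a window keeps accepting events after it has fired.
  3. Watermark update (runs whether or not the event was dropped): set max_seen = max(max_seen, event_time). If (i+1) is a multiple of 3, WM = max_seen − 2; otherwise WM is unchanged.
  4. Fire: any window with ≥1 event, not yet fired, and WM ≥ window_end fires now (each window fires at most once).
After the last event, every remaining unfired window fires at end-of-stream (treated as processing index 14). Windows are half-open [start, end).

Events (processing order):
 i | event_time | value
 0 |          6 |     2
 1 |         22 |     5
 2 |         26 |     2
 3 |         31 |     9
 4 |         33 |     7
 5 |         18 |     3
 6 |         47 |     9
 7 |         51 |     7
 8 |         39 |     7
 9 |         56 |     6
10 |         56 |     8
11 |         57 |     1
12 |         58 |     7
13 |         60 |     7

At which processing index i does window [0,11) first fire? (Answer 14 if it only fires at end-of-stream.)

i=0 t=6 v=2: → [0,11); WM=−∞
i=1 t=22 v=5: → [22,33); WM=−∞
i=2 t=26 v=2: → [22,33); WM=24; [0,11) fires=2
i=3 t=31 v=9: → [22,33); WM=24
i=4 t=33 v=7: → [33,44); WM=24
i=5 t=18 v=3: DROP (t<24-1); WM=31
i=6 t=47 v=9: → [44,55); WM=31
i=7 t=51 v=7: → [44,55); WM=31
i=8 t=39 v=7: → [33,44); WM=49; [22,33) fires=9 [33,44) fires=7
i=9 t=56 v=6: → [55,66); WM=49
i=10 t=56 v=8: → [55,66); WM=49
i=11 t=57 v=1: → [55,66); WM=55; [44,55) fires=9
i=12 t=58 v=7: → [55,66); WM=55
i=13 t=60 v=7: → [55,66); WM=55

2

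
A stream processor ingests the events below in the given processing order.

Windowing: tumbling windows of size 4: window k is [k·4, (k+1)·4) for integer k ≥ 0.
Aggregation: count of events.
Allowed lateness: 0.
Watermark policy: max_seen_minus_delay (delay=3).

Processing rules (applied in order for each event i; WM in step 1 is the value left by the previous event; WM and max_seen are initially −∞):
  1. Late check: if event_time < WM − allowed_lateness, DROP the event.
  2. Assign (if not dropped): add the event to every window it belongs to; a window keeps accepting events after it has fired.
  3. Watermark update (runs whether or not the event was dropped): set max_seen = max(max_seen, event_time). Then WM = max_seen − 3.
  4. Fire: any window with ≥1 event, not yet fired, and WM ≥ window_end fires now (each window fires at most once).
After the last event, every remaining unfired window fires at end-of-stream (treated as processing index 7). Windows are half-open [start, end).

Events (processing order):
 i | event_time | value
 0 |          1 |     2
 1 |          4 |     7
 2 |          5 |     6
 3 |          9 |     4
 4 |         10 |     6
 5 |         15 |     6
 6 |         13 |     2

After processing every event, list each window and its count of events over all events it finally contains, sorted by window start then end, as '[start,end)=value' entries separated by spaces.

[0,4)=1 [4,8)=2 [8,12)=2 [12,16)=2

i=0 t=1 v=2: → [0,4); WM=-2
i=1 t=4 v=7: → [4,8); WM=1
i=2 t=5 v=6: → [4,8); WM=2
i=3 t=9 v=4: → [8,12); WM=6; [0,4) fires=1
i=4 t=10 v=6: → [8,12); WM=7
i=5 t=15 v=6: → [12,16); WM=12; [4,8) fires=2 [8,12) fires=2
i=6 t=13 v=2: → [12,16); WM=12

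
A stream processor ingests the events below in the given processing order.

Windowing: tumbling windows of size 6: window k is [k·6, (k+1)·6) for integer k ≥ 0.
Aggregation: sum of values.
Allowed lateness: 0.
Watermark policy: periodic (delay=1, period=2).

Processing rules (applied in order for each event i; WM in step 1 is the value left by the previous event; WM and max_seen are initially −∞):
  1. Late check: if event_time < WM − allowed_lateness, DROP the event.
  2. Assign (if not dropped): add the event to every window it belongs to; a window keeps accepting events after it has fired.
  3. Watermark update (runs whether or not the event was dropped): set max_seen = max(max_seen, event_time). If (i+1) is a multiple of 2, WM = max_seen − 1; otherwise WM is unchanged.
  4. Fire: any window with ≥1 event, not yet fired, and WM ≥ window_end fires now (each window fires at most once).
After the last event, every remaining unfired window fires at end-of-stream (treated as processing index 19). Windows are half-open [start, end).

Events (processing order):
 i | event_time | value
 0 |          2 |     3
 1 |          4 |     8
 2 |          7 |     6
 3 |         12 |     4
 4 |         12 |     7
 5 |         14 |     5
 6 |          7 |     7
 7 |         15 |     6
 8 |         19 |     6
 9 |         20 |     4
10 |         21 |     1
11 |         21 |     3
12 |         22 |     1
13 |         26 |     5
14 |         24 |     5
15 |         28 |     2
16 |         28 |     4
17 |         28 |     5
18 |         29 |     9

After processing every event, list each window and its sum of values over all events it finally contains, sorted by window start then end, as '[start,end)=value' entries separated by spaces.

i=0 t=2 v=3: → [0,6); WM=−∞
i=1 t=4 v=8: → [0,6); WM=3
i=2 t=7 v=6: → [6,12); WM=3
i=3 t=12 v=4: → [12,18); WM=11; [0,6) fires=11
i=4 t=12 v=7: → [12,18); WM=11
i=5 t=14 v=5: → [12,18); WM=13; [6,12) fires=6
i=6 t=7 v=7: DROP (t<13-0); WM=13
i=7 t=15 v=6: → [12,18); WM=14
i=8 t=19 v=6: → [18,24); WM=14
i=9 t=20 v=4: → [18,24); WM=19; [12,18) fires=22
i=10 t=21 v=1: → [18,24); WM=19
i=11 t=21 v=3: → [18,24); WM=20
i=12 t=22 v=1: → [18,24); WM=20
i=13 t=26 v=5: → [24,30); WM=25; [18,24) fires=15
i=14 t=24 v=5: DROP (t<25-0); WM=25
i=15 t=28 v=2: → [24,30); WM=27
i=16 t=28 v=4: → [24,30); WM=27
i=17 t=28 v=5: → [24,30); WM=27
i=18 t=29 v=9: → [24,30); WM=27

[0,6)=11 [6,12)=6 [12,18)=22 [18,24)=15 [24,30)=25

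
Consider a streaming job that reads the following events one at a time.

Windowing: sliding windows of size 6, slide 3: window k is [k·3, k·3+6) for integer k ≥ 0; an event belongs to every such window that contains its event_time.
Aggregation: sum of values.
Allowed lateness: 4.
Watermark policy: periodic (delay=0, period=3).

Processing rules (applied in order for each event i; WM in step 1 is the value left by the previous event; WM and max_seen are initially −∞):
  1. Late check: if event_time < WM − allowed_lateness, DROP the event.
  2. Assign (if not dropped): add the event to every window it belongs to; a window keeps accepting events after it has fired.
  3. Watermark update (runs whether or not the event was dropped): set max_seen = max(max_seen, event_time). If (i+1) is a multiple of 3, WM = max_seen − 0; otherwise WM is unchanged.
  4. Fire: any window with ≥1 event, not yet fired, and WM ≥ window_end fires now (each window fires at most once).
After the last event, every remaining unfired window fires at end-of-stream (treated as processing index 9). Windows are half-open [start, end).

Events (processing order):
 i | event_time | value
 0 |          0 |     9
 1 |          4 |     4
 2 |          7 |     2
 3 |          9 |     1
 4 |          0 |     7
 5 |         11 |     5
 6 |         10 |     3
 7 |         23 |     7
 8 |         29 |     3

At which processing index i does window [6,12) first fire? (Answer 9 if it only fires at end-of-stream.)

i=0 t=0 v=9: → [0,6); WM=−∞
i=1 t=4 v=4: → [3,9),[0,6); WM=−∞
i=2 t=7 v=2: → [6,12),[3,9); WM=7; [0,6) fires=13
i=3 t=9 v=1: → [9,15),[6,12); WM=7
i=4 t=0 v=7: DROP (t<7-4); WM=7
i=5 t=11 v=5: → [9,15),[6,12); WM=11; [3,9) fires=6
i=6 t=10 v=3: → [9,15),[6,12); WM=11
i=7 t=23 v=7: → [21,27),[18,24); WM=11
i=8 t=29 v=3: → [27,33),[24,30); WM=29; [6,12) fires=11 [9,15) fires=9 [18,24) fires=7 [21,27) fires=7

8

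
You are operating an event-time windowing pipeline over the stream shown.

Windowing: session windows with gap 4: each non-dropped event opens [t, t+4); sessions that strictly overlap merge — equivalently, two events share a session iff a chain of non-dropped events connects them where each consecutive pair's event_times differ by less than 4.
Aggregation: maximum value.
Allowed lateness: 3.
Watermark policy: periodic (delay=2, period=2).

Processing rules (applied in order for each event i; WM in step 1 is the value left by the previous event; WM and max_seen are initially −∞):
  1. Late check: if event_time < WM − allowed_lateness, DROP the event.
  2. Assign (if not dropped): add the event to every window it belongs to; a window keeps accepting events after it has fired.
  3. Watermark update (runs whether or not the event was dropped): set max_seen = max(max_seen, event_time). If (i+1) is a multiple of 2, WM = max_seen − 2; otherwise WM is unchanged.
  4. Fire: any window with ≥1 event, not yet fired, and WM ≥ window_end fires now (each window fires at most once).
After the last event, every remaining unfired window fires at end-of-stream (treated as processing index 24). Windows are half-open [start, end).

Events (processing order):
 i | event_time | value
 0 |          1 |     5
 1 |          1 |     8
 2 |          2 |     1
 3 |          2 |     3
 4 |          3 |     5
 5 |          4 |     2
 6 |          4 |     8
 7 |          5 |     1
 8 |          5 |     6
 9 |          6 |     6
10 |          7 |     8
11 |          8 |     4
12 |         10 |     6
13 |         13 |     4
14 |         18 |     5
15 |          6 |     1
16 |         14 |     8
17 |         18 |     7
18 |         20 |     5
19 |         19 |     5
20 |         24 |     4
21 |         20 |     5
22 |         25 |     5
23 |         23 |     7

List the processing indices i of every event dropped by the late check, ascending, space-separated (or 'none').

i=0 t=1 v=5: → [1,5); WM=−∞
i=1 t=1 v=8: → [1,5); WM=-1
i=2 t=2 v=1: → [1,6); WM=-1
i=3 t=2 v=3: → [1,6); WM=0
i=4 t=3 v=5: → [1,7); WM=0
i=5 t=4 v=2: → [1,8); WM=2
i=6 t=4 v=8: → [1,8); WM=2
i=7 t=5 v=1: → [1,9); WM=3
i=8 t=5 v=6: → [1,9); WM=3
i=9 t=6 v=6: → [1,10); WM=4
i=10 t=7 v=8: → [1,11); WM=4
i=11 t=8 v=4: → [1,12); WM=6
i=12 t=10 v=6: → [1,14); WM=6
i=13 t=13 v=4: → [1,17); WM=11
i=14 t=18 v=5: → [18,22); WM=11
i=15 t=6 v=1: DROP (t<11-3); WM=16
i=16 t=14 v=8: → [1,18); WM=16
i=17 t=18 v=7: → [18,22); WM=16
i=18 t=20 v=5: → [18,24); WM=16
i=19 t=19 v=5: → [18,24); WM=18
i=20 t=24 v=4: → [24,28); WM=18
i=21 t=20 v=5: → [18,24); WM=22
i=22 t=25 v=5: → [24,29); WM=22
i=23 t=23 v=7: → [18,29); WM=23

15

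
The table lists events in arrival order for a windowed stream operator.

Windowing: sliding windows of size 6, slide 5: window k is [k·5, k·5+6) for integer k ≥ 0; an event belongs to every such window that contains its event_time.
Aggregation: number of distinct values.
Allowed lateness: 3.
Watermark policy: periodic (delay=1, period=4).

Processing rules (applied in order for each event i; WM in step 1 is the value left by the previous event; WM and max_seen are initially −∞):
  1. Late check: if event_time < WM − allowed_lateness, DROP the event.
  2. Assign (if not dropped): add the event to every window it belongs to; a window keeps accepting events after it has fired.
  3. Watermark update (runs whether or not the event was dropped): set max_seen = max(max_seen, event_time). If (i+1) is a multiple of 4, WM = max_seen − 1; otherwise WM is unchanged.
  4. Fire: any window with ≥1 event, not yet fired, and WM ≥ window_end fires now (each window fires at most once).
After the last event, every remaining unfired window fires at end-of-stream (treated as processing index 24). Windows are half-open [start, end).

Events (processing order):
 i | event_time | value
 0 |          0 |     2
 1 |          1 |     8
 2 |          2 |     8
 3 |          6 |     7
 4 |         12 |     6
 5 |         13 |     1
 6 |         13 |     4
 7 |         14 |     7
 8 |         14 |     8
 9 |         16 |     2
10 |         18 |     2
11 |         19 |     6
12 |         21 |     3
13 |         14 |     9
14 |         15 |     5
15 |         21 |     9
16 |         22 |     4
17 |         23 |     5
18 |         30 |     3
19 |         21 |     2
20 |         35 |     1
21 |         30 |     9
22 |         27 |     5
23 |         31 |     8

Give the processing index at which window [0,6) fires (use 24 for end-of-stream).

i=0 t=0 v=2: → [0,6); WM=−∞
i=1 t=1 v=8: → [0,6); WM=−∞
i=2 t=2 v=8: → [0,6); WM=−∞
i=3 t=6 v=7: → [5,11); WM=5
i=4 t=12 v=6: → [10,16); WM=5
i=5 t=13 v=1: → [10,16); WM=5
i=6 t=13 v=4: → [10,16); WM=5
i=7 t=14 v=7: → [10,16); WM=13; [0,6) fires=2 [5,11) fires=1
i=8 t=14 v=8: → [10,16); WM=13
i=9 t=16 v=2: → [15,21); WM=13
i=10 t=18 v=2: → [15,21); WM=13
i=11 t=19 v=6: → [15,21); WM=18; [10,16) fires=5
i=12 t=21 v=3: → [20,26); WM=18
i=13 t=14 v=9: DROP (t<18-3); WM=18
i=14 t=15 v=5: → [15,21),[10,16); WM=18
i=15 t=21 v=9: → [20,26); WM=20
i=16 t=22 v=4: → [20,26); WM=20
i=17 t=23 v=5: → [20,26); WM=20
i=18 t=30 v=3: → [30,36),[25,31); WM=20
i=19 t=21 v=2: → [20,26); WM=29; [15,21) fires=3 [20,26) fires=5
i=20 t=35 v=1: → [35,41),[30,36); WM=29
i=21 t=30 v=9: → [30,36),[25,31); WM=29
i=22 t=27 v=5: → [25,31); WM=29
i=23 t=31 v=8: → [30,36); WM=34; [25,31) fires=3

7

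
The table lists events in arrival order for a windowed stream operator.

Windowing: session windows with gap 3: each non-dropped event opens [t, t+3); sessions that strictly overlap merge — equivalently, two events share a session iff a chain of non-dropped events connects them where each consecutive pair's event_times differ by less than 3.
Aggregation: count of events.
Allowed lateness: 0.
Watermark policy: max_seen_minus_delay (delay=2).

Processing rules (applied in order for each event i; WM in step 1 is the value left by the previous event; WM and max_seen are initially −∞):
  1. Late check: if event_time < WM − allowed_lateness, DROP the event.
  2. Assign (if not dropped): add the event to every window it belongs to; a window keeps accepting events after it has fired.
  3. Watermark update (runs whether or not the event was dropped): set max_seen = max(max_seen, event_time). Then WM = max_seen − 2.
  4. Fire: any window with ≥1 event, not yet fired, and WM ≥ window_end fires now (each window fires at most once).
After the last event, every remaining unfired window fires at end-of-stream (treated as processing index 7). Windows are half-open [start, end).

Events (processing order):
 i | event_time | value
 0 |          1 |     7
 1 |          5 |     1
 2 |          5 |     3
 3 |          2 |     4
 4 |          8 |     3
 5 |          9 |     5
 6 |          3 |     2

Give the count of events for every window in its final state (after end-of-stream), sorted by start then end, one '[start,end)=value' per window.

[1,4)=1 [5,8)=2 [8,12)=2

i=0 t=1 v=7: → [1,4); WM=-1
i=1 t=5 v=1: → [5,8); WM=3
i=2 t=5 v=3: → [5,8); WM=3
i=3 t=2 v=4: DROP (t<3-0); WM=3
i=4 t=8 v=3: → [8,11); WM=6
i=5 t=9 v=5: → [8,12); WM=7
i=6 t=3 v=2: DROP (t<7-0); WM=7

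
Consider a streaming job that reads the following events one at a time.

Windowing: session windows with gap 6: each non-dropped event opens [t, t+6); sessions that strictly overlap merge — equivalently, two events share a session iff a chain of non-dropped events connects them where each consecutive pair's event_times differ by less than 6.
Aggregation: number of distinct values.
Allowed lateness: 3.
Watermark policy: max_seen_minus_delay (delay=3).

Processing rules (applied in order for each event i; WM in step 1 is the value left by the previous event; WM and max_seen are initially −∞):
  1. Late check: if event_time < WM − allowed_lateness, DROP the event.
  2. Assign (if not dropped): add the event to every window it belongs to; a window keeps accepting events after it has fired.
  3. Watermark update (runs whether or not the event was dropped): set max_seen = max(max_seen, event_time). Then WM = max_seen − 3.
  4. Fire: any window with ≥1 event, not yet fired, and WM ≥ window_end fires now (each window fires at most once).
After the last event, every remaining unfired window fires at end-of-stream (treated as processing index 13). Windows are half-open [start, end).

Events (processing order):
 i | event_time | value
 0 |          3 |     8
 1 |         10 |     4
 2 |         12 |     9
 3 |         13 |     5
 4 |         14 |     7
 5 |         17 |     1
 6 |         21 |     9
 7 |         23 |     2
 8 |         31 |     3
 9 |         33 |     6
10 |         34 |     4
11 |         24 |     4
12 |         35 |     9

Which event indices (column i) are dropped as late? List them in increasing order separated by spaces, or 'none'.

11

i=0 t=3 v=8: → [3,9); WM=0
i=1 t=10 v=4: → [10,16); WM=7
i=2 t=12 v=9: → [10,18); WM=9
i=3 t=13 v=5: → [10,19); WM=10
i=4 t=14 v=7: → [10,20); WM=11
i=5 t=17 v=1: → [10,23); WM=14
i=6 t=21 v=9: → [10,27); WM=18
i=7 t=23 v=2: → [10,29); WM=20
i=8 t=31 v=3: → [31,37); WM=28
i=9 t=33 v=6: → [31,39); WM=30
i=10 t=34 v=4: → [31,40); WM=31
i=11 t=24 v=4: DROP (t<31-3); WM=31
i=12 t=35 v=9: → [31,41); WM=32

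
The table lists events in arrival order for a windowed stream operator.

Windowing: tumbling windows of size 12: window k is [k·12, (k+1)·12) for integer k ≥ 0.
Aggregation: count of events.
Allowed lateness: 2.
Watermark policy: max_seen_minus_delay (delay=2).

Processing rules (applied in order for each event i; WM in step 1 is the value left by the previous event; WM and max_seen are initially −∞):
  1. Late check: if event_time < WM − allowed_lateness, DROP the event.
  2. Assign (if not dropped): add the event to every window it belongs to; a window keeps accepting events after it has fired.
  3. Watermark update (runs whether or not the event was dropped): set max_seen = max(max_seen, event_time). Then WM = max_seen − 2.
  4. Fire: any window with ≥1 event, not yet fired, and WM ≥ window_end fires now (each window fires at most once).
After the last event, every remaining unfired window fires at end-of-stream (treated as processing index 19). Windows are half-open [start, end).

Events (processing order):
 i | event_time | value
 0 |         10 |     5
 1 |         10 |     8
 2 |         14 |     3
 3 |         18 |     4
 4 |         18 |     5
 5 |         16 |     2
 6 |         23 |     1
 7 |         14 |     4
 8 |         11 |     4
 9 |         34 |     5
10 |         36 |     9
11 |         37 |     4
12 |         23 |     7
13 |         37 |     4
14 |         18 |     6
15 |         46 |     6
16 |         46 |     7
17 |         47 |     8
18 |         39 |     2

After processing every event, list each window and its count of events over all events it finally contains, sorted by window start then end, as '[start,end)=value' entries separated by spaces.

i=0 t=10 v=5: → [0,12); WM=8
i=1 t=10 v=8: → [0,12); WM=8
i=2 t=14 v=3: → [12,24); WM=12; [0,12) fires=2
i=3 t=18 v=4: → [12,24); WM=16
i=4 t=18 v=5: → [12,24); WM=16
i=5 t=16 v=2: → [12,24); WM=16
i=6 t=23 v=1: → [12,24); WM=21
i=7 t=14 v=4: DROP (t<21-2); WM=21
i=8 t=11 v=4: DROP (t<21-2); WM=21
i=9 t=34 v=5: → [24,36); WM=32; [12,24) fires=5
i=10 t=36 v=9: → [36,48); WM=34
i=11 t=37 v=4: → [36,48); WM=35
i=12 t=23 v=7: DROP (t<35-2); WM=35
i=13 t=37 v=4: → [36,48); WM=35
i=14 t=18 v=6: DROP (t<35-2); WM=35
i=15 t=46 v=6: → [36,48); WM=44; [24,36) fires=1
i=16 t=46 v=7: → [36,48); WM=44
i=17 t=47 v=8: → [36,48); WM=45
i=18 t=39 v=2: DROP (t<45-2); WM=45

[0,12)=2 [12,24)=5 [24,36)=1 [36,48)=6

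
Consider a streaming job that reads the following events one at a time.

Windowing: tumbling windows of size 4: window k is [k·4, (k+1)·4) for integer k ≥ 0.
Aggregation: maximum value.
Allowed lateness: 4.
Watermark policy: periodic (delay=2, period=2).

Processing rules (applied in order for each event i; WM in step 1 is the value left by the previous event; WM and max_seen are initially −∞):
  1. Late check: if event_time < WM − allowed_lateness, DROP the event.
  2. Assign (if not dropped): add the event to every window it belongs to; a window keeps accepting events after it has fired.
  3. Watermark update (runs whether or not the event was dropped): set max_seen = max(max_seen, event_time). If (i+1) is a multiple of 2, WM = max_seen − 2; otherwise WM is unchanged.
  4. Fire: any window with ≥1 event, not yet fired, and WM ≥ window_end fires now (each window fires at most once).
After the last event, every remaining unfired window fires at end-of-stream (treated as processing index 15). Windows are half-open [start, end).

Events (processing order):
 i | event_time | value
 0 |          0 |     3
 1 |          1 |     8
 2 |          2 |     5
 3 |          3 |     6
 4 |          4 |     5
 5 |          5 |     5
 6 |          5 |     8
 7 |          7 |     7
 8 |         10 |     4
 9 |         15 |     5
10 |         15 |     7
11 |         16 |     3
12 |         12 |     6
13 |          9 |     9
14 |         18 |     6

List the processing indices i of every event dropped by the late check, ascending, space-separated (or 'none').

i=0 t=0 v=3: → [0,4); WM=−∞
i=1 t=1 v=8: → [0,4); WM=-1
i=2 t=2 v=5: → [0,4); WM=-1
i=3 t=3 v=6: → [0,4); WM=1
i=4 t=4 v=5: → [4,8); WM=1
i=5 t=5 v=5: → [4,8); WM=3
i=6 t=5 v=8: → [4,8); WM=3
i=7 t=7 v=7: → [4,8); WM=5; [0,4) fires=8
i=8 t=10 v=4: → [8,12); WM=5
i=9 t=15 v=5: → [12,16); WM=13; [4,8) fires=8 [8,12) fires=4
i=10 t=15 v=7: → [12,16); WM=13
i=11 t=16 v=3: → [16,20); WM=14
i=12 t=12 v=6: → [12,16); WM=14
i=13 t=9 v=9: DROP (t<14-4); WM=14
i=14 t=18 v=6: → [16,20); WM=14

13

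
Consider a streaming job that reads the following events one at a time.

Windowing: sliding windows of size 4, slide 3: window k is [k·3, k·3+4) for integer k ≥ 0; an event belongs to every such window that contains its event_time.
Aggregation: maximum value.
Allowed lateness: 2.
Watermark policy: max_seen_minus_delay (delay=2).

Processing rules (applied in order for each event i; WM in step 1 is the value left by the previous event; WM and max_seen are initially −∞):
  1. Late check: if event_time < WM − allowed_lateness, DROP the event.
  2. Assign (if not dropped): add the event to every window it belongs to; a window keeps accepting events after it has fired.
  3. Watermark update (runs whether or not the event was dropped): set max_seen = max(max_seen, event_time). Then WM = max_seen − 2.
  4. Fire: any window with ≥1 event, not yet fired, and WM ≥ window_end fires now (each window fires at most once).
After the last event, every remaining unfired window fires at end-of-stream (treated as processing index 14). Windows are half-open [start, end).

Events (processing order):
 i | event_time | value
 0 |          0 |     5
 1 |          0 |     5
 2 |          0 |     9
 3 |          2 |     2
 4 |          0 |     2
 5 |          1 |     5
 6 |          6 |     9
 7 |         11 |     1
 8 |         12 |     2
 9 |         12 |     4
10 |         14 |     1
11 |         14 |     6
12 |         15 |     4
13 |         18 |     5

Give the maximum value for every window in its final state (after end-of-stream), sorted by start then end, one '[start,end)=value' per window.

[0,4)=9 [3,7)=9 [6,10)=9 [9,13)=4 [12,16)=6 [15,19)=5 [18,22)=5

i=0 t=0 v=5: → [0,4); WM=-2
i=1 t=0 v=5: → [0,4); WM=-2
i=2 t=0 v=9: → [0,4); WM=-2
i=3 t=2 v=2: → [0,4); WM=0
i=4 t=0 v=2: → [0,4); WM=0
i=5 t=1 v=5: → [0,4); WM=0
i=6 t=6 v=9: → [6,10),[3,7); WM=4; [0,4) fires=9
i=7 t=11 v=1: → [9,13); WM=9; [3,7) fires=9
i=8 t=12 v=2: → [12,16),[9,13); WM=10; [6,10) fires=9
i=9 t=12 v=4: → [12,16),[9,13); WM=10
i=10 t=14 v=1: → [12,16); WM=12
i=11 t=14 v=6: → [12,16); WM=12
i=12 t=15 v=4: → [15,19),[12,16); WM=13; [9,13) fires=4
i=13 t=18 v=5: → [18,22),[15,19); WM=16; [12,16) fires=6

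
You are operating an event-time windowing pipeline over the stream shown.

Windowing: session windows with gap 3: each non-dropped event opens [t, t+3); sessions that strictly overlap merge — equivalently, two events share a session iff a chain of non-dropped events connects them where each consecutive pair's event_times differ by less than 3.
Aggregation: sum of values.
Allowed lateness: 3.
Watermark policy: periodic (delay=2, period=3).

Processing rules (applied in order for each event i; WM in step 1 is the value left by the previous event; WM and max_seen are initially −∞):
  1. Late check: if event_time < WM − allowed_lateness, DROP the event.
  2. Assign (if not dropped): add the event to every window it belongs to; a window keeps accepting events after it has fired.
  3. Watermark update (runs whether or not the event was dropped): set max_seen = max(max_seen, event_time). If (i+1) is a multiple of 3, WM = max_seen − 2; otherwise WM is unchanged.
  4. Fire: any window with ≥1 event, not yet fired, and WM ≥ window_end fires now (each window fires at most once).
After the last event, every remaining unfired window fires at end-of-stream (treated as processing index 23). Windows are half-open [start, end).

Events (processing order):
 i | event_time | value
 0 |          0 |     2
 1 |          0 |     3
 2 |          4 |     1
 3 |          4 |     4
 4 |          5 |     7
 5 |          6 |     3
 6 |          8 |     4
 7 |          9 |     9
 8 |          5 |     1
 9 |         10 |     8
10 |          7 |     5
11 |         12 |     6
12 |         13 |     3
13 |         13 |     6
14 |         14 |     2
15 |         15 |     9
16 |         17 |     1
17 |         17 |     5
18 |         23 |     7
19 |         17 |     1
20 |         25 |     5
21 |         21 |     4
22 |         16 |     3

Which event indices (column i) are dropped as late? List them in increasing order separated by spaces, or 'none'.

22

i=0 t=0 v=2: → [0,3); WM=−∞
i=1 t=0 v=3: → [0,3); WM=−∞
i=2 t=4 v=1: → [4,7); WM=2
i=3 t=4 v=4: → [4,7); WM=2
i=4 t=5 v=7: → [4,8); WM=2
i=5 t=6 v=3: → [4,9); WM=4
i=6 t=8 v=4: → [4,11); WM=4
i=7 t=9 v=9: → [4,12); WM=4
i=8 t=5 v=1: → [4,12); WM=7
i=9 t=10 v=8: → [4,13); WM=7
i=10 t=7 v=5: → [4,13); WM=7
i=11 t=12 v=6: → [4,15); WM=10
i=12 t=13 v=3: → [4,16); WM=10
i=13 t=13 v=6: → [4,16); WM=10
i=14 t=14 v=2: → [4,17); WM=12
i=15 t=15 v=9: → [4,18); WM=12
i=16 t=17 v=1: → [4,20); WM=12
i=17 t=17 v=5: → [4,20); WM=15
i=18 t=23 v=7: → [23,26); WM=15
i=19 t=17 v=1: → [4,20); WM=15
i=20 t=25 v=5: → [23,28); WM=23
i=21 t=21 v=4: → [21,28); WM=23
i=22 t=16 v=3: DROP (t<23-3); WM=23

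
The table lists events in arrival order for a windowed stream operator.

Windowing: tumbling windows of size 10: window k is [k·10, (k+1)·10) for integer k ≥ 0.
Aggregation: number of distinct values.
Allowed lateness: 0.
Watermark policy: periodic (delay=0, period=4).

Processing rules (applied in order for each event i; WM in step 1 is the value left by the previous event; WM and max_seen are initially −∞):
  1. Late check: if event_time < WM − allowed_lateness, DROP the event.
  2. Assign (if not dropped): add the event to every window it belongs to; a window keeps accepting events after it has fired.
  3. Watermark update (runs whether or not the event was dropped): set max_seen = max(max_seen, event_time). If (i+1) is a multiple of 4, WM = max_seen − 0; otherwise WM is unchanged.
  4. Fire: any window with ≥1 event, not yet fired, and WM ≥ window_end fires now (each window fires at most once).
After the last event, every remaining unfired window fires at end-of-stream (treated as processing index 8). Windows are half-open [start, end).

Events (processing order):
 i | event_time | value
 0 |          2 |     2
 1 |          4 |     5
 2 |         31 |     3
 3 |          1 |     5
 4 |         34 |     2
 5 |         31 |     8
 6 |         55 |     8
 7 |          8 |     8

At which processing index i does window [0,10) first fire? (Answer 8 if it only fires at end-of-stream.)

i=0 t=2 v=2: → [0,10); WM=−∞
i=1 t=4 v=5: → [0,10); WM=−∞
i=2 t=31 v=3: → [30,40); WM=−∞
i=3 t=1 v=5: → [0,10); WM=31; [0,10) fires=2
i=4 t=34 v=2: → [30,40); WM=31
i=5 t=31 v=8: → [30,40); WM=31
i=6 t=55 v=8: → [50,60); WM=31
i=7 t=8 v=8: DROP (t<31-0); WM=55; [30,40) fires=3

3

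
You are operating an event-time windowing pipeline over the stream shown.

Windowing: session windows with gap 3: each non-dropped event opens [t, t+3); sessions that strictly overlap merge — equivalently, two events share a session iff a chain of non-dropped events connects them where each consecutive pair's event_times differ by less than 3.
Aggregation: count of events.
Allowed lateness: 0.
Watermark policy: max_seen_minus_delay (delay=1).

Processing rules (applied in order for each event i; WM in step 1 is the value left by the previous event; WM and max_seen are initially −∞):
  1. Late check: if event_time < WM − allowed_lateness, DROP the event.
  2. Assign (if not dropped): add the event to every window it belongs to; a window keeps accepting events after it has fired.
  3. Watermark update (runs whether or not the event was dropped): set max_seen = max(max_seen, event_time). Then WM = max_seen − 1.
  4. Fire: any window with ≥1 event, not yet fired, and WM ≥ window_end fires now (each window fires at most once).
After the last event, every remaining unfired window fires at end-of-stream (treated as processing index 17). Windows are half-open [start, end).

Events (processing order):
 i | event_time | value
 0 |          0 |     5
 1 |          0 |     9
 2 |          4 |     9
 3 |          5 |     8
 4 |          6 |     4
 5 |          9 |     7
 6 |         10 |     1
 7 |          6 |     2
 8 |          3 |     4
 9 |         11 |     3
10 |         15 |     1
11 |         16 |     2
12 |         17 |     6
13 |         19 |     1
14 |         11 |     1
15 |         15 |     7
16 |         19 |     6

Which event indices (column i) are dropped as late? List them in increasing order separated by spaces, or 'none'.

i=0 t=0 v=5: → [0,3); WM=-1
i=1 t=0 v=9: → [0,3); WM=-1
i=2 t=4 v=9: → [4,7); WM=3
i=3 t=5 v=8: → [4,8); WM=4
i=4 t=6 v=4: → [4,9); WM=5
i=5 t=9 v=7: → [9,12); WM=8
i=6 t=10 v=1: → [9,13); WM=9
i=7 t=6 v=2: DROP (t<9-0); WM=9
i=8 t=3 v=4: DROP (t<9-0); WM=9
i=9 t=11 v=3: → [9,14); WM=10
i=10 t=15 v=1: → [15,18); WM=14
i=11 t=16 v=2: → [15,19); WM=15
i=12 t=17 v=6: → [15,20); WM=16
i=13 t=19 v=1: → [15,22); WM=18
i=14 t=11 v=1: DROP (t<18-0); WM=18
i=15 t=15 v=7: DROP (t<18-0); WM=18
i=16 t=19 v=6: → [15,22); WM=18

7 8 14 15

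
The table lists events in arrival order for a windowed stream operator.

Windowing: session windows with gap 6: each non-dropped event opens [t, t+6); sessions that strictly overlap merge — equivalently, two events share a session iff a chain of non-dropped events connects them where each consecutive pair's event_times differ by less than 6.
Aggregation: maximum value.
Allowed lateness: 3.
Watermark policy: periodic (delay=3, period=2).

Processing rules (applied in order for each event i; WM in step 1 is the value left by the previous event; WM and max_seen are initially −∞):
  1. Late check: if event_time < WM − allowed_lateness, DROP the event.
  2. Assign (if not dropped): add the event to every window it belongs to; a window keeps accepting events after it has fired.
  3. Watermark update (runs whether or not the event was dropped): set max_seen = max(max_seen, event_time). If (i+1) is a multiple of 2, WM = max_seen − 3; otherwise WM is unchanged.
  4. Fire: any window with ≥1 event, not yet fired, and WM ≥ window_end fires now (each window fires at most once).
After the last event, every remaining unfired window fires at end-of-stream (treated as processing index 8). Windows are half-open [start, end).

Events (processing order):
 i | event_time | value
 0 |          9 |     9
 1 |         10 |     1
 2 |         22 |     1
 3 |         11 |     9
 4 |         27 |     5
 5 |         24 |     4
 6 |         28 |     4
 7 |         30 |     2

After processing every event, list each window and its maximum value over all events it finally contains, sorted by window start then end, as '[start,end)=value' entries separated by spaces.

[9,17)=9 [22,36)=5

i=0 t=9 v=9: → [9,15); WM=−∞
i=1 t=10 v=1: → [9,16); WM=7
i=2 t=22 v=1: → [22,28); WM=7
i=3 t=11 v=9: → [9,17); WM=19
i=4 t=27 v=5: → [22,33); WM=19
i=5 t=24 v=4: → [22,33); WM=24
i=6 t=28 v=4: → [22,34); WM=24
i=7 t=30 v=2: → [22,36); WM=27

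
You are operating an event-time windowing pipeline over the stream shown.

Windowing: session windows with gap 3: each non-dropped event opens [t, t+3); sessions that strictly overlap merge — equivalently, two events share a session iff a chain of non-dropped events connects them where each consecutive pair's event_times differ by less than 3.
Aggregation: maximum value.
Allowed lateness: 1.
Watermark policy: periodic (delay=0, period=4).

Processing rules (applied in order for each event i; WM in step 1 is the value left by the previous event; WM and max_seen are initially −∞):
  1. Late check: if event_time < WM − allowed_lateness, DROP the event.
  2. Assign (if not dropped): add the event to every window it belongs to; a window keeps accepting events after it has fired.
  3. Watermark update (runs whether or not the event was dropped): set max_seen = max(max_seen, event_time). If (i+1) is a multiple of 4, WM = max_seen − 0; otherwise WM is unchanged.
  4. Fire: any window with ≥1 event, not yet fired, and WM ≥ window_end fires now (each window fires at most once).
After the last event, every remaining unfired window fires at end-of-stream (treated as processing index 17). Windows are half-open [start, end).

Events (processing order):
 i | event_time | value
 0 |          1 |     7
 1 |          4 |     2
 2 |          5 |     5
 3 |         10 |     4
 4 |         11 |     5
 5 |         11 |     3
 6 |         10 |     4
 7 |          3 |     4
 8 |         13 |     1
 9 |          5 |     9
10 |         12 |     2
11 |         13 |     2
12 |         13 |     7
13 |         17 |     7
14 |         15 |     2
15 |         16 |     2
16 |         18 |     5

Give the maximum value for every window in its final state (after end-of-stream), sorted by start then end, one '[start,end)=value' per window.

i=0 t=1 v=7: → [1,4); WM=−∞
i=1 t=4 v=2: → [4,7); WM=−∞
i=2 t=5 v=5: → [4,8); WM=−∞
i=3 t=10 v=4: → [10,13); WM=10
i=4 t=11 v=5: → [10,14); WM=10
i=5 t=11 v=3: → [10,14); WM=10
i=6 t=10 v=4: → [10,14); WM=10
i=7 t=3 v=4: DROP (t<10-1); WM=11
i=8 t=13 v=1: → [10,16); WM=11
i=9 t=5 v=9: DROP (t<11-1); WM=11
i=10 t=12 v=2: → [10,16); WM=11
i=11 t=13 v=2: → [10,16); WM=13
i=12 t=13 v=7: → [10,16); WM=13
i=13 t=17 v=7: → [17,20); WM=13
i=14 t=15 v=2: → [10,20); WM=13
i=15 t=16 v=2: → [10,20); WM=17
i=16 t=18 v=5: → [10,21); WM=17

[1,4)=7 [4,8)=5 [10,21)=7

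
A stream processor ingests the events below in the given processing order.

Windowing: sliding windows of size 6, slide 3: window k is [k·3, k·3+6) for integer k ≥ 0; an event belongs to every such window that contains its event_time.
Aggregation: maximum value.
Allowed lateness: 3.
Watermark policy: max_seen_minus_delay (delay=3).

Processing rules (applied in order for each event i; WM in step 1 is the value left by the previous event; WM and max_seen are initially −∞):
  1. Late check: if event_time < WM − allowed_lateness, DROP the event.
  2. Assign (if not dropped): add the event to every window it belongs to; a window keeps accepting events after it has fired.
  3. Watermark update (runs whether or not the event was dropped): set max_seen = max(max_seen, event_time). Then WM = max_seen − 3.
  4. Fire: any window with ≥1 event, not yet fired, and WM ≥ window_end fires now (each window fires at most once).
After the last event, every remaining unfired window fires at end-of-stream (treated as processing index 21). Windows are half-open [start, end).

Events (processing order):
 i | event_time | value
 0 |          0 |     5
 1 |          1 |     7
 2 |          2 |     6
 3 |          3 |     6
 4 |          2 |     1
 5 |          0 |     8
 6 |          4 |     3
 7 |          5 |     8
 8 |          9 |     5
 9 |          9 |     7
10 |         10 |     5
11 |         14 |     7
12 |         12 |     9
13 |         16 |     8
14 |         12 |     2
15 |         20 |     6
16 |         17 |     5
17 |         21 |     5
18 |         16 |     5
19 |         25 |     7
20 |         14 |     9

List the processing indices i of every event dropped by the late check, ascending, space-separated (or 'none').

20

i=0 t=0 v=5: → [0,6); WM=-3
i=1 t=1 v=7: → [0,6); WM=-2
i=2 t=2 v=6: → [0,6); WM=-1
i=3 t=3 v=6: → [3,9),[0,6); WM=0
i=4 t=2 v=1: → [0,6); WM=0
i=5 t=0 v=8: → [0,6); WM=0
i=6 t=4 v=3: → [3,9),[0,6); WM=1
i=7 t=5 v=8: → [3,9),[0,6); WM=2
i=8 t=9 v=5: → [9,15),[6,12); WM=6; [0,6) fires=8
i=9 t=9 v=7: → [9,15),[6,12); WM=6
i=10 t=10 v=5: → [9,15),[6,12); WM=7
i=11 t=14 v=7: → [12,18),[9,15); WM=11; [3,9) fires=8
i=12 t=12 v=9: → [12,18),[9,15); WM=11
i=13 t=16 v=8: → [15,21),[12,18); WM=13; [6,12) fires=7
i=14 t=12 v=2: → [12,18),[9,15); WM=13
i=15 t=20 v=6: → [18,24),[15,21); WM=17; [9,15) fires=9
i=16 t=17 v=5: → [15,21),[12,18); WM=17
i=17 t=21 v=5: → [21,27),[18,24); WM=18; [12,18) fires=9
i=18 t=16 v=5: → [15,21),[12,18); WM=18
i=19 t=25 v=7: → [24,30),[21,27); WM=22; [15,21) fires=8
i=20 t=14 v=9: DROP (t<22-3); WM=22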